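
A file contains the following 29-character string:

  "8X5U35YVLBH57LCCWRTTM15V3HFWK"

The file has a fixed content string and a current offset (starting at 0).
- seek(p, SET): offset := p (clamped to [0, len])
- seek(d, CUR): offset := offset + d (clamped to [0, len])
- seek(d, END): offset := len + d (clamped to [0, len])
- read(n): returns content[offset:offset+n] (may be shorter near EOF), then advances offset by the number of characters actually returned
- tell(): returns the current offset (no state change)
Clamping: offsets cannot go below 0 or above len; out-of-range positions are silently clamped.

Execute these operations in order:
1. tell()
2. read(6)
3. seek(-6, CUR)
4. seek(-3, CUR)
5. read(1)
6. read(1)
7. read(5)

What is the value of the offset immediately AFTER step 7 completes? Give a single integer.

Answer: 7

Derivation:
After 1 (tell()): offset=0
After 2 (read(6)): returned '8X5U35', offset=6
After 3 (seek(-6, CUR)): offset=0
After 4 (seek(-3, CUR)): offset=0
After 5 (read(1)): returned '8', offset=1
After 6 (read(1)): returned 'X', offset=2
After 7 (read(5)): returned '5U35Y', offset=7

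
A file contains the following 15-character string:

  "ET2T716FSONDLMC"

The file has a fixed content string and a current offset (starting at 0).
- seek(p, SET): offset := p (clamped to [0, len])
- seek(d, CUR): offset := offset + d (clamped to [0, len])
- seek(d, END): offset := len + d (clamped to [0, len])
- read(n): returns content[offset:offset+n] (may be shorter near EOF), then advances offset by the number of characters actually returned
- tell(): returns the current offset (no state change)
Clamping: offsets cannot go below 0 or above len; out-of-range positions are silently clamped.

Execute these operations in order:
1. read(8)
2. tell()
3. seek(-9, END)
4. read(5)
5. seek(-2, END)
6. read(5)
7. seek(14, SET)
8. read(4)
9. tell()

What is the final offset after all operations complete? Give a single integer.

Answer: 15

Derivation:
After 1 (read(8)): returned 'ET2T716F', offset=8
After 2 (tell()): offset=8
After 3 (seek(-9, END)): offset=6
After 4 (read(5)): returned '6FSON', offset=11
After 5 (seek(-2, END)): offset=13
After 6 (read(5)): returned 'MC', offset=15
After 7 (seek(14, SET)): offset=14
After 8 (read(4)): returned 'C', offset=15
After 9 (tell()): offset=15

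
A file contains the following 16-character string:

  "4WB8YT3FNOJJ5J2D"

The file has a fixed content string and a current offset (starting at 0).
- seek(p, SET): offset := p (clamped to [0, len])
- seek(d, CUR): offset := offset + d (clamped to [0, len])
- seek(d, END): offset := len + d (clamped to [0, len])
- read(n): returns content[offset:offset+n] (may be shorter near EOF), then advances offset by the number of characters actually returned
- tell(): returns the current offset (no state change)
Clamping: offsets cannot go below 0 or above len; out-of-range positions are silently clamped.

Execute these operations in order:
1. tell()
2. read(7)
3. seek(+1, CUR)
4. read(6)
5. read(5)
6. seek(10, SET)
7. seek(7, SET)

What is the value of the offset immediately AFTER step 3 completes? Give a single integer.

After 1 (tell()): offset=0
After 2 (read(7)): returned '4WB8YT3', offset=7
After 3 (seek(+1, CUR)): offset=8

Answer: 8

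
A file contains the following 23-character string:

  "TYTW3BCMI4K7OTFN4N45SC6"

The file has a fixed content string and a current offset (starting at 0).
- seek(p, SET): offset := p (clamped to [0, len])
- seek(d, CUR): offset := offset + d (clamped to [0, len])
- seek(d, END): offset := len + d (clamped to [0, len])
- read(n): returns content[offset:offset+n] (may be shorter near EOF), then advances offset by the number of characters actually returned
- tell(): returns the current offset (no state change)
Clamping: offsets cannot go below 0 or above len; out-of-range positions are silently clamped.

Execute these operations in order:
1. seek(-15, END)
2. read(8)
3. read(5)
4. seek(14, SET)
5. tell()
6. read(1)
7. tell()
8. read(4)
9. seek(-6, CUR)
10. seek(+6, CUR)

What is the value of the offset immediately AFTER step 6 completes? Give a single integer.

Answer: 15

Derivation:
After 1 (seek(-15, END)): offset=8
After 2 (read(8)): returned 'I4K7OTFN', offset=16
After 3 (read(5)): returned '4N45S', offset=21
After 4 (seek(14, SET)): offset=14
After 5 (tell()): offset=14
After 6 (read(1)): returned 'F', offset=15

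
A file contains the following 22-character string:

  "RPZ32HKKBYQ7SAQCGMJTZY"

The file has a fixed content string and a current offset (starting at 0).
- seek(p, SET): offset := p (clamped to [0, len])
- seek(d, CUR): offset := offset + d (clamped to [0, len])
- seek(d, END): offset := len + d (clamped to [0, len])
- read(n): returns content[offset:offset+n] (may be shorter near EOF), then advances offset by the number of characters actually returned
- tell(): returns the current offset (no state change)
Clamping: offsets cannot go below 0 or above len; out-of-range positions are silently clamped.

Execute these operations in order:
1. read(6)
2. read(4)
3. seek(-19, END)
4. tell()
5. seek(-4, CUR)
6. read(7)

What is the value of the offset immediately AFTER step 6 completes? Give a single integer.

Answer: 7

Derivation:
After 1 (read(6)): returned 'RPZ32H', offset=6
After 2 (read(4)): returned 'KKBY', offset=10
After 3 (seek(-19, END)): offset=3
After 4 (tell()): offset=3
After 5 (seek(-4, CUR)): offset=0
After 6 (read(7)): returned 'RPZ32HK', offset=7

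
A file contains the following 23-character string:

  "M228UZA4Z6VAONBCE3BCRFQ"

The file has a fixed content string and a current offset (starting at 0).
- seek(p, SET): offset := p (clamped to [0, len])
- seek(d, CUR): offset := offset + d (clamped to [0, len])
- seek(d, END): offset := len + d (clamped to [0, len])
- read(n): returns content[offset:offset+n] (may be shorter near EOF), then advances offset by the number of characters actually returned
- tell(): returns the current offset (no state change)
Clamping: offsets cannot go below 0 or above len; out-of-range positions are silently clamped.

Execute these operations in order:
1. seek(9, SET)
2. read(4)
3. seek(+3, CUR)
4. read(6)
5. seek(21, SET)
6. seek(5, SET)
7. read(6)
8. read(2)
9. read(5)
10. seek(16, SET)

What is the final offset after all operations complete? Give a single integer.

After 1 (seek(9, SET)): offset=9
After 2 (read(4)): returned '6VAO', offset=13
After 3 (seek(+3, CUR)): offset=16
After 4 (read(6)): returned 'E3BCRF', offset=22
After 5 (seek(21, SET)): offset=21
After 6 (seek(5, SET)): offset=5
After 7 (read(6)): returned 'ZA4Z6V', offset=11
After 8 (read(2)): returned 'AO', offset=13
After 9 (read(5)): returned 'NBCE3', offset=18
After 10 (seek(16, SET)): offset=16

Answer: 16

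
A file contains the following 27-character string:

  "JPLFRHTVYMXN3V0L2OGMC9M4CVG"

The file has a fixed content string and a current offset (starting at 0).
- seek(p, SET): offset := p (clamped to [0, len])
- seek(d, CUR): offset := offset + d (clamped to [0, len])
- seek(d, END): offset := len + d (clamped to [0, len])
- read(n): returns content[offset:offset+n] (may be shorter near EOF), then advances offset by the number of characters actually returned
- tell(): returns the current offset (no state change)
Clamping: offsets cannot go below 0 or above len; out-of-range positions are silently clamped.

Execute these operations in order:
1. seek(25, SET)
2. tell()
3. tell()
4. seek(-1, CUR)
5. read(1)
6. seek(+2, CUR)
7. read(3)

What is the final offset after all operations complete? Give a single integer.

After 1 (seek(25, SET)): offset=25
After 2 (tell()): offset=25
After 3 (tell()): offset=25
After 4 (seek(-1, CUR)): offset=24
After 5 (read(1)): returned 'C', offset=25
After 6 (seek(+2, CUR)): offset=27
After 7 (read(3)): returned '', offset=27

Answer: 27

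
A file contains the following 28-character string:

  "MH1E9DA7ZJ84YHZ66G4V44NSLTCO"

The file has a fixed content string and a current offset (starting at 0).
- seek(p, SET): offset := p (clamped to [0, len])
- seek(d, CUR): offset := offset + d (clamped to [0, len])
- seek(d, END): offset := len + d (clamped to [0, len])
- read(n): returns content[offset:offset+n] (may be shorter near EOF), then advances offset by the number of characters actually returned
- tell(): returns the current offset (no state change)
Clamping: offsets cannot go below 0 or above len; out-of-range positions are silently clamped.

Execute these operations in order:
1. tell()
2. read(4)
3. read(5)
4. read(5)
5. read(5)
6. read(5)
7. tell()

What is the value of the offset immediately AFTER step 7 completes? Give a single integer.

After 1 (tell()): offset=0
After 2 (read(4)): returned 'MH1E', offset=4
After 3 (read(5)): returned '9DA7Z', offset=9
After 4 (read(5)): returned 'J84YH', offset=14
After 5 (read(5)): returned 'Z66G4', offset=19
After 6 (read(5)): returned 'V44NS', offset=24
After 7 (tell()): offset=24

Answer: 24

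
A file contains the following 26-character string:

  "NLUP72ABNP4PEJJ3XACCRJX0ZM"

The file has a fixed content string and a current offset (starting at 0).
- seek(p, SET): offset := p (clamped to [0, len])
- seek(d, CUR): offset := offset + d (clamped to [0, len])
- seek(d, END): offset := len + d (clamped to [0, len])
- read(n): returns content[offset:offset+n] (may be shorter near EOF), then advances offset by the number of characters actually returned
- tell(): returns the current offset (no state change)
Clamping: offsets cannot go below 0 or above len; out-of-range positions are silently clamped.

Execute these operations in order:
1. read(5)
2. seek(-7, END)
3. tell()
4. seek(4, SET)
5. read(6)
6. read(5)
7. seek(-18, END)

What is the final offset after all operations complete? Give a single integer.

After 1 (read(5)): returned 'NLUP7', offset=5
After 2 (seek(-7, END)): offset=19
After 3 (tell()): offset=19
After 4 (seek(4, SET)): offset=4
After 5 (read(6)): returned '72ABNP', offset=10
After 6 (read(5)): returned '4PEJJ', offset=15
After 7 (seek(-18, END)): offset=8

Answer: 8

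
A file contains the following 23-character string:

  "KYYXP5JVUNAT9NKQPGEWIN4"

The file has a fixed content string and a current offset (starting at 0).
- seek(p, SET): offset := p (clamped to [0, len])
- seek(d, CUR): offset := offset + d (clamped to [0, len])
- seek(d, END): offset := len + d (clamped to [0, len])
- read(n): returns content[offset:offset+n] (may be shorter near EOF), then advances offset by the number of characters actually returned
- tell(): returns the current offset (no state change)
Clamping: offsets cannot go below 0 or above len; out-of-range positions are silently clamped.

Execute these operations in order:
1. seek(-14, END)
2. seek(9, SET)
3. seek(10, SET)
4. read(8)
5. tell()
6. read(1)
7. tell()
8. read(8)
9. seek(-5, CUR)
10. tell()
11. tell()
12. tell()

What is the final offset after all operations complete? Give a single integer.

After 1 (seek(-14, END)): offset=9
After 2 (seek(9, SET)): offset=9
After 3 (seek(10, SET)): offset=10
After 4 (read(8)): returned 'AT9NKQPG', offset=18
After 5 (tell()): offset=18
After 6 (read(1)): returned 'E', offset=19
After 7 (tell()): offset=19
After 8 (read(8)): returned 'WIN4', offset=23
After 9 (seek(-5, CUR)): offset=18
After 10 (tell()): offset=18
After 11 (tell()): offset=18
After 12 (tell()): offset=18

Answer: 18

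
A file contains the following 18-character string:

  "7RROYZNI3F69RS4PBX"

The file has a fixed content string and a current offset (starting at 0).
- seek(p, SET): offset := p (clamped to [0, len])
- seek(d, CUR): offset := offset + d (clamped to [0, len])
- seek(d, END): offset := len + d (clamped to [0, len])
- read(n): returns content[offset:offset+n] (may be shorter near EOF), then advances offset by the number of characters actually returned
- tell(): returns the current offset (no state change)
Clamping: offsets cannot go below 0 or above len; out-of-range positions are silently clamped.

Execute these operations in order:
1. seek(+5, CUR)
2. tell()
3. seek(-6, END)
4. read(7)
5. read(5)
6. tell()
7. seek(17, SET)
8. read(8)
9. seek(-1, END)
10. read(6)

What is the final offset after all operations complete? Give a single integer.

After 1 (seek(+5, CUR)): offset=5
After 2 (tell()): offset=5
After 3 (seek(-6, END)): offset=12
After 4 (read(7)): returned 'RS4PBX', offset=18
After 5 (read(5)): returned '', offset=18
After 6 (tell()): offset=18
After 7 (seek(17, SET)): offset=17
After 8 (read(8)): returned 'X', offset=18
After 9 (seek(-1, END)): offset=17
After 10 (read(6)): returned 'X', offset=18

Answer: 18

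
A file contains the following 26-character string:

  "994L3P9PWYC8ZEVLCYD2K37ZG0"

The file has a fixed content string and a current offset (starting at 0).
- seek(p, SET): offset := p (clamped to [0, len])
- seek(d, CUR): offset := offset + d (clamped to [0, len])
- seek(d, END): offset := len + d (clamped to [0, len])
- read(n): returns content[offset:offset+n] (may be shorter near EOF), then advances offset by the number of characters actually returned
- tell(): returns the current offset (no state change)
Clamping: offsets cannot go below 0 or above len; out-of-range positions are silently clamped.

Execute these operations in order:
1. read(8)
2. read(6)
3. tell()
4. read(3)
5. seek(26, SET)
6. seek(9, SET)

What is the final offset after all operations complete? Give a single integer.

Answer: 9

Derivation:
After 1 (read(8)): returned '994L3P9P', offset=8
After 2 (read(6)): returned 'WYC8ZE', offset=14
After 3 (tell()): offset=14
After 4 (read(3)): returned 'VLC', offset=17
After 5 (seek(26, SET)): offset=26
After 6 (seek(9, SET)): offset=9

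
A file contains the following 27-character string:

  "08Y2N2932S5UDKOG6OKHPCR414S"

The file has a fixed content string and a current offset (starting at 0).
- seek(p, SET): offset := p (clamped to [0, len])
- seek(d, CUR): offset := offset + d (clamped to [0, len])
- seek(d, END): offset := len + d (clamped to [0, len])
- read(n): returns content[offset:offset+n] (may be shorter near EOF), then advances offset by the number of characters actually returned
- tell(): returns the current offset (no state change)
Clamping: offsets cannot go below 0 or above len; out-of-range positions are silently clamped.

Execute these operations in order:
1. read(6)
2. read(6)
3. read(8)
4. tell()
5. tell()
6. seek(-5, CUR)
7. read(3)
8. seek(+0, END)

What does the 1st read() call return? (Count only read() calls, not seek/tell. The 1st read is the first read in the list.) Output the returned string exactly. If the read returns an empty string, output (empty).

Answer: 08Y2N2

Derivation:
After 1 (read(6)): returned '08Y2N2', offset=6
After 2 (read(6)): returned '932S5U', offset=12
After 3 (read(8)): returned 'DKOG6OKH', offset=20
After 4 (tell()): offset=20
After 5 (tell()): offset=20
After 6 (seek(-5, CUR)): offset=15
After 7 (read(3)): returned 'G6O', offset=18
After 8 (seek(+0, END)): offset=27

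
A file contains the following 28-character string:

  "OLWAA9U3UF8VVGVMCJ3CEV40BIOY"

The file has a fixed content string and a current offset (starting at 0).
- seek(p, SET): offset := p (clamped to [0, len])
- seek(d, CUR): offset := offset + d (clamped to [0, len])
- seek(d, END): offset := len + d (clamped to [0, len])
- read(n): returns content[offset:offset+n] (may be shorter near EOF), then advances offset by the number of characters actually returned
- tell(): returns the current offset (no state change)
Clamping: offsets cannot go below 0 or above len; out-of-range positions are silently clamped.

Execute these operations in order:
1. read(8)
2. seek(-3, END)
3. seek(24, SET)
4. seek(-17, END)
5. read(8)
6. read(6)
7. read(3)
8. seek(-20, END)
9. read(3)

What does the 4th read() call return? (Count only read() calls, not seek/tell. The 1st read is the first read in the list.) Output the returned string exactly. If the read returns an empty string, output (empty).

After 1 (read(8)): returned 'OLWAA9U3', offset=8
After 2 (seek(-3, END)): offset=25
After 3 (seek(24, SET)): offset=24
After 4 (seek(-17, END)): offset=11
After 5 (read(8)): returned 'VVGVMCJ3', offset=19
After 6 (read(6)): returned 'CEV40B', offset=25
After 7 (read(3)): returned 'IOY', offset=28
After 8 (seek(-20, END)): offset=8
After 9 (read(3)): returned 'UF8', offset=11

Answer: IOY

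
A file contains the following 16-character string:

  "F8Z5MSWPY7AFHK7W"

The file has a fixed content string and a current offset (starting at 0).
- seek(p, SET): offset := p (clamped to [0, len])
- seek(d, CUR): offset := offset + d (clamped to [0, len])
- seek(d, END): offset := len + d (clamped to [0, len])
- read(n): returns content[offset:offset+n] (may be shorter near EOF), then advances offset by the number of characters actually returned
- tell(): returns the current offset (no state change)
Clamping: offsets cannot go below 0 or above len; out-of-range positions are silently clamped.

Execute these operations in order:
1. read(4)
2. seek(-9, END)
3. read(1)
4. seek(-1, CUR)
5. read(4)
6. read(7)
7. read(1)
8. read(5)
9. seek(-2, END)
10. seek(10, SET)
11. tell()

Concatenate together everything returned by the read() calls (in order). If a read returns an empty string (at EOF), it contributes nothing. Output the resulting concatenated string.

Answer: F8Z5PPY7AFHK7W

Derivation:
After 1 (read(4)): returned 'F8Z5', offset=4
After 2 (seek(-9, END)): offset=7
After 3 (read(1)): returned 'P', offset=8
After 4 (seek(-1, CUR)): offset=7
After 5 (read(4)): returned 'PY7A', offset=11
After 6 (read(7)): returned 'FHK7W', offset=16
After 7 (read(1)): returned '', offset=16
After 8 (read(5)): returned '', offset=16
After 9 (seek(-2, END)): offset=14
After 10 (seek(10, SET)): offset=10
After 11 (tell()): offset=10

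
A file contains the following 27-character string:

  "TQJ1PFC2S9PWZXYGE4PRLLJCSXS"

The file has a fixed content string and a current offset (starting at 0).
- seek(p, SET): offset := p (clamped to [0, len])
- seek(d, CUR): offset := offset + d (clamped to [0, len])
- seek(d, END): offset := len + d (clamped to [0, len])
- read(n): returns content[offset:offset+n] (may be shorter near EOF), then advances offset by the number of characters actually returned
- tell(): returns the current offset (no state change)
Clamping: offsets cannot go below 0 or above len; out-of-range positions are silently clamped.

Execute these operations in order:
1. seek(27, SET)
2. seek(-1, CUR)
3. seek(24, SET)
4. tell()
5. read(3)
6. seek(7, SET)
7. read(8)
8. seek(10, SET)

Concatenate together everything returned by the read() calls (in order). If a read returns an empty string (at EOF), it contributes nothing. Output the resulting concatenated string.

Answer: SXS2S9PWZXY

Derivation:
After 1 (seek(27, SET)): offset=27
After 2 (seek(-1, CUR)): offset=26
After 3 (seek(24, SET)): offset=24
After 4 (tell()): offset=24
After 5 (read(3)): returned 'SXS', offset=27
After 6 (seek(7, SET)): offset=7
After 7 (read(8)): returned '2S9PWZXY', offset=15
After 8 (seek(10, SET)): offset=10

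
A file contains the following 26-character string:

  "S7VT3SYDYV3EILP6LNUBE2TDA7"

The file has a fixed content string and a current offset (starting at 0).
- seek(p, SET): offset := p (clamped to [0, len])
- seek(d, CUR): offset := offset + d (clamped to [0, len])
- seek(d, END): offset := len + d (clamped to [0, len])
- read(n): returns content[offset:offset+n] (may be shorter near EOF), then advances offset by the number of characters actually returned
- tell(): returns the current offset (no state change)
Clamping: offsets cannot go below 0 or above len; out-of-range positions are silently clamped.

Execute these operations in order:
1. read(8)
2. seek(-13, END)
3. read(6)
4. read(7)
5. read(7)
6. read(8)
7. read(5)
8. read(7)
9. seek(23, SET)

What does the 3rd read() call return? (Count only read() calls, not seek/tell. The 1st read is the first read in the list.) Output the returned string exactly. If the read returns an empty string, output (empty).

Answer: BE2TDA7

Derivation:
After 1 (read(8)): returned 'S7VT3SYD', offset=8
After 2 (seek(-13, END)): offset=13
After 3 (read(6)): returned 'LP6LNU', offset=19
After 4 (read(7)): returned 'BE2TDA7', offset=26
After 5 (read(7)): returned '', offset=26
After 6 (read(8)): returned '', offset=26
After 7 (read(5)): returned '', offset=26
After 8 (read(7)): returned '', offset=26
After 9 (seek(23, SET)): offset=23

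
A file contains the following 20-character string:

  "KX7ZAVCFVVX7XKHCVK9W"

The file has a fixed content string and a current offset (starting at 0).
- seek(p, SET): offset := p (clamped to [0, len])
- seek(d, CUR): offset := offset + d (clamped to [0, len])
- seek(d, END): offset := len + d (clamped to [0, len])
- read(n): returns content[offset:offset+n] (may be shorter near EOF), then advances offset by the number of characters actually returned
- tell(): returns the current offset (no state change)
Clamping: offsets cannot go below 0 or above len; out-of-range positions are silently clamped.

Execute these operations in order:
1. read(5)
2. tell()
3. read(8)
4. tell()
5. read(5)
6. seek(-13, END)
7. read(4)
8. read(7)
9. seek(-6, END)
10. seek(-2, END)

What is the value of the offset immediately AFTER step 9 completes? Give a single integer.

After 1 (read(5)): returned 'KX7ZA', offset=5
After 2 (tell()): offset=5
After 3 (read(8)): returned 'VCFVVX7X', offset=13
After 4 (tell()): offset=13
After 5 (read(5)): returned 'KHCVK', offset=18
After 6 (seek(-13, END)): offset=7
After 7 (read(4)): returned 'FVVX', offset=11
After 8 (read(7)): returned '7XKHCVK', offset=18
After 9 (seek(-6, END)): offset=14

Answer: 14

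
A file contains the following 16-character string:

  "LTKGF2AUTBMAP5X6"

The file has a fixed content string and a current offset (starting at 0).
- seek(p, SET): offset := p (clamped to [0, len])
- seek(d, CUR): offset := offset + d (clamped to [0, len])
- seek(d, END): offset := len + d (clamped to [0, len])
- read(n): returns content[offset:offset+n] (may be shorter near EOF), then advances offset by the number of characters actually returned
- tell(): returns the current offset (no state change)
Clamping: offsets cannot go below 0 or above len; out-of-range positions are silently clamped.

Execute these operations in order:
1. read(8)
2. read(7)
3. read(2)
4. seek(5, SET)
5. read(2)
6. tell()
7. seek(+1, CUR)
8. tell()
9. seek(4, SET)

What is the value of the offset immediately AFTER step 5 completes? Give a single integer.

Answer: 7

Derivation:
After 1 (read(8)): returned 'LTKGF2AU', offset=8
After 2 (read(7)): returned 'TBMAP5X', offset=15
After 3 (read(2)): returned '6', offset=16
After 4 (seek(5, SET)): offset=5
After 5 (read(2)): returned '2A', offset=7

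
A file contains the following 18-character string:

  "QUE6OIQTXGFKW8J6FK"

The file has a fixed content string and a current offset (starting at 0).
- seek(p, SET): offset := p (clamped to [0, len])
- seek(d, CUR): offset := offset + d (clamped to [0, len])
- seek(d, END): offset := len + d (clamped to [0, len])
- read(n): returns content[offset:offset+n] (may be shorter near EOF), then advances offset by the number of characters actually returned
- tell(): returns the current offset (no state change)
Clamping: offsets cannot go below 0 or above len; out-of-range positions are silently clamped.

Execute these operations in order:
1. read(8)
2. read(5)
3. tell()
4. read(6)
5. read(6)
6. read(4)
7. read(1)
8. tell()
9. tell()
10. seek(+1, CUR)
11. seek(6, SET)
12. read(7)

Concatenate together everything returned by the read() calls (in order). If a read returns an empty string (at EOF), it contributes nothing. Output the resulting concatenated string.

Answer: QUE6OIQTXGFKW8J6FKQTXGFKW

Derivation:
After 1 (read(8)): returned 'QUE6OIQT', offset=8
After 2 (read(5)): returned 'XGFKW', offset=13
After 3 (tell()): offset=13
After 4 (read(6)): returned '8J6FK', offset=18
After 5 (read(6)): returned '', offset=18
After 6 (read(4)): returned '', offset=18
After 7 (read(1)): returned '', offset=18
After 8 (tell()): offset=18
After 9 (tell()): offset=18
After 10 (seek(+1, CUR)): offset=18
After 11 (seek(6, SET)): offset=6
After 12 (read(7)): returned 'QTXGFKW', offset=13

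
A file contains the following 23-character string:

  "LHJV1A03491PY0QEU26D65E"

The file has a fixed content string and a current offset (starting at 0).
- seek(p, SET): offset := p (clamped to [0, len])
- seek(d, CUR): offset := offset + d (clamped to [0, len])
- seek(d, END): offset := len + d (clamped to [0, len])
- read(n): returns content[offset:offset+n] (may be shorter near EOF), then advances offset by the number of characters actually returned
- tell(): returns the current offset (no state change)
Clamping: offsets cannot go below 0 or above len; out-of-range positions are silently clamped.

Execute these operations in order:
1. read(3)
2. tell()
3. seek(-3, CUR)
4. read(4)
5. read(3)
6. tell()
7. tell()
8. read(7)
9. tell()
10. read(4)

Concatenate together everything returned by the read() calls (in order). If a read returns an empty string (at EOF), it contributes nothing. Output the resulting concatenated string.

Answer: LHJLHJV1A03491PY0QEU2

Derivation:
After 1 (read(3)): returned 'LHJ', offset=3
After 2 (tell()): offset=3
After 3 (seek(-3, CUR)): offset=0
After 4 (read(4)): returned 'LHJV', offset=4
After 5 (read(3)): returned '1A0', offset=7
After 6 (tell()): offset=7
After 7 (tell()): offset=7
After 8 (read(7)): returned '3491PY0', offset=14
After 9 (tell()): offset=14
After 10 (read(4)): returned 'QEU2', offset=18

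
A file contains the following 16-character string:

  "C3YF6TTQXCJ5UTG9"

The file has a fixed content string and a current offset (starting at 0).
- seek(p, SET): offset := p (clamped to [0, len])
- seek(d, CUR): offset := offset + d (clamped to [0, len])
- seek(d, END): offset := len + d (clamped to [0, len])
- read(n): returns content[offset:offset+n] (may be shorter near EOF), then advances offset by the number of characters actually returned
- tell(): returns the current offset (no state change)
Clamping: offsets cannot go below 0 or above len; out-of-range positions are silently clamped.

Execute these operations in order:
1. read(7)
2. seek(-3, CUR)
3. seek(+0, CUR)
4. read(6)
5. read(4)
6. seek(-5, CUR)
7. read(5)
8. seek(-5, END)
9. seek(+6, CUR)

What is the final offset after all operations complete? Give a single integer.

After 1 (read(7)): returned 'C3YF6TT', offset=7
After 2 (seek(-3, CUR)): offset=4
After 3 (seek(+0, CUR)): offset=4
After 4 (read(6)): returned '6TTQXC', offset=10
After 5 (read(4)): returned 'J5UT', offset=14
After 6 (seek(-5, CUR)): offset=9
After 7 (read(5)): returned 'CJ5UT', offset=14
After 8 (seek(-5, END)): offset=11
After 9 (seek(+6, CUR)): offset=16

Answer: 16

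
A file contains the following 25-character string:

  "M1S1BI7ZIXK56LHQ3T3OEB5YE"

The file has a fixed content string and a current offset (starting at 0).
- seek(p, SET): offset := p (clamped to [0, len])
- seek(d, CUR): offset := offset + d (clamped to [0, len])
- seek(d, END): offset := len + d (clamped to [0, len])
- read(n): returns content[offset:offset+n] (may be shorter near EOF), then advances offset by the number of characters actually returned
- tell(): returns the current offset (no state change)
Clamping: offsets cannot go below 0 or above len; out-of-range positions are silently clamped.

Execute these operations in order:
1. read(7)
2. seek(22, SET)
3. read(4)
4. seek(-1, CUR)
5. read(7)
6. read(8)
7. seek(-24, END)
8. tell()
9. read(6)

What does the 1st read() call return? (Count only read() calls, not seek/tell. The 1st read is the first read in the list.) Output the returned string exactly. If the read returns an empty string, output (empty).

Answer: M1S1BI7

Derivation:
After 1 (read(7)): returned 'M1S1BI7', offset=7
After 2 (seek(22, SET)): offset=22
After 3 (read(4)): returned '5YE', offset=25
After 4 (seek(-1, CUR)): offset=24
After 5 (read(7)): returned 'E', offset=25
After 6 (read(8)): returned '', offset=25
After 7 (seek(-24, END)): offset=1
After 8 (tell()): offset=1
After 9 (read(6)): returned '1S1BI7', offset=7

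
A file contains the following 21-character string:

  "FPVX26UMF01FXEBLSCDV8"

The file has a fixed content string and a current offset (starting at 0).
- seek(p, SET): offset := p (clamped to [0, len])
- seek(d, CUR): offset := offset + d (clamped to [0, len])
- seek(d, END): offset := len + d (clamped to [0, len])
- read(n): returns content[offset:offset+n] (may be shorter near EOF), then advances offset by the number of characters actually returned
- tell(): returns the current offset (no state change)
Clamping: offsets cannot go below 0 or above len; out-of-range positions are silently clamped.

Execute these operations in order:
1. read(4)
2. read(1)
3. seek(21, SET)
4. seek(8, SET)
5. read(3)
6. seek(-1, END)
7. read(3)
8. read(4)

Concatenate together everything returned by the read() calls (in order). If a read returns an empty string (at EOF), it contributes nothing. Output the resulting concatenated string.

After 1 (read(4)): returned 'FPVX', offset=4
After 2 (read(1)): returned '2', offset=5
After 3 (seek(21, SET)): offset=21
After 4 (seek(8, SET)): offset=8
After 5 (read(3)): returned 'F01', offset=11
After 6 (seek(-1, END)): offset=20
After 7 (read(3)): returned '8', offset=21
After 8 (read(4)): returned '', offset=21

Answer: FPVX2F018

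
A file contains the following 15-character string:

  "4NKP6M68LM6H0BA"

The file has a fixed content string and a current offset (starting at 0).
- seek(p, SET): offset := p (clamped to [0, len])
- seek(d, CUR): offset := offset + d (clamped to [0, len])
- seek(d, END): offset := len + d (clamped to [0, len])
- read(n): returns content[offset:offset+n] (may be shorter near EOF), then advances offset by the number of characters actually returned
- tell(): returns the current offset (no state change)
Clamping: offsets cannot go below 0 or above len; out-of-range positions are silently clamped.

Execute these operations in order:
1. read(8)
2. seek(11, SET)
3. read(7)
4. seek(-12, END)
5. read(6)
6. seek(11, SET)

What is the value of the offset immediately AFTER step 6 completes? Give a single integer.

After 1 (read(8)): returned '4NKP6M68', offset=8
After 2 (seek(11, SET)): offset=11
After 3 (read(7)): returned 'H0BA', offset=15
After 4 (seek(-12, END)): offset=3
After 5 (read(6)): returned 'P6M68L', offset=9
After 6 (seek(11, SET)): offset=11

Answer: 11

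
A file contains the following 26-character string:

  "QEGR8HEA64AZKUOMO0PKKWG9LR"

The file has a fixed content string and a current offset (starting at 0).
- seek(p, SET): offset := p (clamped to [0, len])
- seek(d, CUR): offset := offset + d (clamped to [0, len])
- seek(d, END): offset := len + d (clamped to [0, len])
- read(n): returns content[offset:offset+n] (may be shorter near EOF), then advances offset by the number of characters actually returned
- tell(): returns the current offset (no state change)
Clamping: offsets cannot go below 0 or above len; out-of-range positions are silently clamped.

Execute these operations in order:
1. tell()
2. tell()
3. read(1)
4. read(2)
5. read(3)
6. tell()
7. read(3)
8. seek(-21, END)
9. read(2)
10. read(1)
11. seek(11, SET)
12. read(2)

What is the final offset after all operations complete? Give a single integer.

After 1 (tell()): offset=0
After 2 (tell()): offset=0
After 3 (read(1)): returned 'Q', offset=1
After 4 (read(2)): returned 'EG', offset=3
After 5 (read(3)): returned 'R8H', offset=6
After 6 (tell()): offset=6
After 7 (read(3)): returned 'EA6', offset=9
After 8 (seek(-21, END)): offset=5
After 9 (read(2)): returned 'HE', offset=7
After 10 (read(1)): returned 'A', offset=8
After 11 (seek(11, SET)): offset=11
After 12 (read(2)): returned 'ZK', offset=13

Answer: 13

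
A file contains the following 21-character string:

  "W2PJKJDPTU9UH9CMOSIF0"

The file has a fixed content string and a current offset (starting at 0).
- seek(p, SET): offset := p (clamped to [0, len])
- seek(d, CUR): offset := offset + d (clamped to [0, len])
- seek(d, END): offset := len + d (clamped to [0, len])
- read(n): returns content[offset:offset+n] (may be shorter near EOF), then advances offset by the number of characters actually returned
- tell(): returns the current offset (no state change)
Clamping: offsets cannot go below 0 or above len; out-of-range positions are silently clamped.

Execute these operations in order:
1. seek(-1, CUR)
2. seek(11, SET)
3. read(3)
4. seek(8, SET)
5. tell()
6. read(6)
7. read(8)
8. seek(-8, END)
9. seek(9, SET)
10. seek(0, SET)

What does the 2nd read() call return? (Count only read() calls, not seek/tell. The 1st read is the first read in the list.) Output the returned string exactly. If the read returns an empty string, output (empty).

Answer: TU9UH9

Derivation:
After 1 (seek(-1, CUR)): offset=0
After 2 (seek(11, SET)): offset=11
After 3 (read(3)): returned 'UH9', offset=14
After 4 (seek(8, SET)): offset=8
After 5 (tell()): offset=8
After 6 (read(6)): returned 'TU9UH9', offset=14
After 7 (read(8)): returned 'CMOSIF0', offset=21
After 8 (seek(-8, END)): offset=13
After 9 (seek(9, SET)): offset=9
After 10 (seek(0, SET)): offset=0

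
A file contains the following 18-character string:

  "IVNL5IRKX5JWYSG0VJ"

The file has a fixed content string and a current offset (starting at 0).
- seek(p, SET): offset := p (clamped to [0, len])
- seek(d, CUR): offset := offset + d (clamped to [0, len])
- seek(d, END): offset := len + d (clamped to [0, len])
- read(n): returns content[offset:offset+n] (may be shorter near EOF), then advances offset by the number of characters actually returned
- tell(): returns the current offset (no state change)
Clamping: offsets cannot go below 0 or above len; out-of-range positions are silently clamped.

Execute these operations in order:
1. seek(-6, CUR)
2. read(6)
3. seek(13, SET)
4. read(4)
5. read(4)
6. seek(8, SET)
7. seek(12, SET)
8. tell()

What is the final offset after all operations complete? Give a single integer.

Answer: 12

Derivation:
After 1 (seek(-6, CUR)): offset=0
After 2 (read(6)): returned 'IVNL5I', offset=6
After 3 (seek(13, SET)): offset=13
After 4 (read(4)): returned 'SG0V', offset=17
After 5 (read(4)): returned 'J', offset=18
After 6 (seek(8, SET)): offset=8
After 7 (seek(12, SET)): offset=12
After 8 (tell()): offset=12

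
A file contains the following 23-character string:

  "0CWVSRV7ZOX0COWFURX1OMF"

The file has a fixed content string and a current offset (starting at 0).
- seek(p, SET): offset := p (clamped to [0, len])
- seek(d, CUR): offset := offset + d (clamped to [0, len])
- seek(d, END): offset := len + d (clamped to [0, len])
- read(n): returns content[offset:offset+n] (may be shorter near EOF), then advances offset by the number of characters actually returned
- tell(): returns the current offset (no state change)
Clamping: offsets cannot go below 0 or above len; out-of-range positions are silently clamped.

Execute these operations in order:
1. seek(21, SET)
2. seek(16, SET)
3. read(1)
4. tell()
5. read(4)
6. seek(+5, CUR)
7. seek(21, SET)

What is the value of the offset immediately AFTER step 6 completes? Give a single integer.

Answer: 23

Derivation:
After 1 (seek(21, SET)): offset=21
After 2 (seek(16, SET)): offset=16
After 3 (read(1)): returned 'U', offset=17
After 4 (tell()): offset=17
After 5 (read(4)): returned 'RX1O', offset=21
After 6 (seek(+5, CUR)): offset=23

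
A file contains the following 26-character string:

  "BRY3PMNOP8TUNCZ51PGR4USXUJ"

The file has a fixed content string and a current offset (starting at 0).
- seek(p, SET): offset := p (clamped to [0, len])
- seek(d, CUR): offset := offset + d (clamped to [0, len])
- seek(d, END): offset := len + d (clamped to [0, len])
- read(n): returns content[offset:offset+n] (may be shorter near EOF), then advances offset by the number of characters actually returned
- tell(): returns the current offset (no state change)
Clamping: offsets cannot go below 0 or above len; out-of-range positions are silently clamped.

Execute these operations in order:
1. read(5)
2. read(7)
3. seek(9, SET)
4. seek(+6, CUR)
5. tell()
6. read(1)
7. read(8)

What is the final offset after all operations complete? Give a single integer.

Answer: 24

Derivation:
After 1 (read(5)): returned 'BRY3P', offset=5
After 2 (read(7)): returned 'MNOP8TU', offset=12
After 3 (seek(9, SET)): offset=9
After 4 (seek(+6, CUR)): offset=15
After 5 (tell()): offset=15
After 6 (read(1)): returned '5', offset=16
After 7 (read(8)): returned '1PGR4USX', offset=24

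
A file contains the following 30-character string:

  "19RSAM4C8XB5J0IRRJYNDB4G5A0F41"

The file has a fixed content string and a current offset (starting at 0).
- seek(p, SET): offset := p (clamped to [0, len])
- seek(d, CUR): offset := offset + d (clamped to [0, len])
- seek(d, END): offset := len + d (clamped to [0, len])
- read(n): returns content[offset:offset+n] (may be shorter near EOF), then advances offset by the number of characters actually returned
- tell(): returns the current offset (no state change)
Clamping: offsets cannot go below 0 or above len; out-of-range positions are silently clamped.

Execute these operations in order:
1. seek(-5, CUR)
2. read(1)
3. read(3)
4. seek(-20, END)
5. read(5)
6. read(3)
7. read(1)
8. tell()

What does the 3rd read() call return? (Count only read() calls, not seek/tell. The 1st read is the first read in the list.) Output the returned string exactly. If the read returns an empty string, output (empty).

Answer: B5J0I

Derivation:
After 1 (seek(-5, CUR)): offset=0
After 2 (read(1)): returned '1', offset=1
After 3 (read(3)): returned '9RS', offset=4
After 4 (seek(-20, END)): offset=10
After 5 (read(5)): returned 'B5J0I', offset=15
After 6 (read(3)): returned 'RRJ', offset=18
After 7 (read(1)): returned 'Y', offset=19
After 8 (tell()): offset=19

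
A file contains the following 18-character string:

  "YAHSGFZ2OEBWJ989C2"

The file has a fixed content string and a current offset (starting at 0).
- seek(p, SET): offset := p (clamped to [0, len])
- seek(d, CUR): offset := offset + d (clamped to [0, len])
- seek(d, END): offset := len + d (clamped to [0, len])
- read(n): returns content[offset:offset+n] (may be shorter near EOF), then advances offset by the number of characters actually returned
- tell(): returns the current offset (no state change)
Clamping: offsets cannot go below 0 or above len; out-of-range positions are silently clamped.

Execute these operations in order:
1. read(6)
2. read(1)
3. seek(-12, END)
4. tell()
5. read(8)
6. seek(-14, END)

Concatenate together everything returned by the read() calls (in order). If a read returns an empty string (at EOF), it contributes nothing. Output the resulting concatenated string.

Answer: YAHSGFZZ2OEBWJ9

Derivation:
After 1 (read(6)): returned 'YAHSGF', offset=6
After 2 (read(1)): returned 'Z', offset=7
After 3 (seek(-12, END)): offset=6
After 4 (tell()): offset=6
After 5 (read(8)): returned 'Z2OEBWJ9', offset=14
After 6 (seek(-14, END)): offset=4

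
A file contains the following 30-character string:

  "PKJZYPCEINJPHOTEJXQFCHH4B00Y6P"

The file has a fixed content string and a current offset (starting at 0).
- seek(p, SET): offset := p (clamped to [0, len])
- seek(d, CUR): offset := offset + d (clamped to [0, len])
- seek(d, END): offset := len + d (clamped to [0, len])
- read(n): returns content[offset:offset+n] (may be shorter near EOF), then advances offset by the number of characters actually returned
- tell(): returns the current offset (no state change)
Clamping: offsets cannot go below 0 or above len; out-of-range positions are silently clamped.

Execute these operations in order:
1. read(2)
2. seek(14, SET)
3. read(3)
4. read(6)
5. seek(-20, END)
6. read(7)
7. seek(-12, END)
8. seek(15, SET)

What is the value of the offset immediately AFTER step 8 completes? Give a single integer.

Answer: 15

Derivation:
After 1 (read(2)): returned 'PK', offset=2
After 2 (seek(14, SET)): offset=14
After 3 (read(3)): returned 'TEJ', offset=17
After 4 (read(6)): returned 'XQFCHH', offset=23
After 5 (seek(-20, END)): offset=10
After 6 (read(7)): returned 'JPHOTEJ', offset=17
After 7 (seek(-12, END)): offset=18
After 8 (seek(15, SET)): offset=15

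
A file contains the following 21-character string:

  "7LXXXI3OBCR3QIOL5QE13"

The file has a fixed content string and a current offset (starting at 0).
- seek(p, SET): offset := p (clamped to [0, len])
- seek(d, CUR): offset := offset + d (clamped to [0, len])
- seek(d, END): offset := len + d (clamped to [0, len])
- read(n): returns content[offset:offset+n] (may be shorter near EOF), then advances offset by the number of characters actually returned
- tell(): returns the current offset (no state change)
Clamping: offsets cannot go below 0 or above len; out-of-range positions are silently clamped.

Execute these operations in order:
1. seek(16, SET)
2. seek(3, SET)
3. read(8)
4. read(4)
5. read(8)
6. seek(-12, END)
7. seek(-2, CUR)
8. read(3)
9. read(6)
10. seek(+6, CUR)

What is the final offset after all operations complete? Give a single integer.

Answer: 21

Derivation:
After 1 (seek(16, SET)): offset=16
After 2 (seek(3, SET)): offset=3
After 3 (read(8)): returned 'XXI3OBCR', offset=11
After 4 (read(4)): returned '3QIO', offset=15
After 5 (read(8)): returned 'L5QE13', offset=21
After 6 (seek(-12, END)): offset=9
After 7 (seek(-2, CUR)): offset=7
After 8 (read(3)): returned 'OBC', offset=10
After 9 (read(6)): returned 'R3QIOL', offset=16
After 10 (seek(+6, CUR)): offset=21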